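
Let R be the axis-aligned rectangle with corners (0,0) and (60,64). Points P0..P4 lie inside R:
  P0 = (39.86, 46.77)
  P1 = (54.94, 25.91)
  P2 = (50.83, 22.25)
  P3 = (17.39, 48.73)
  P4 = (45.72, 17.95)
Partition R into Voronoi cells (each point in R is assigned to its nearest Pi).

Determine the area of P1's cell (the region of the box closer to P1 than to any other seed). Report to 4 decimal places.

Area of P1's cell: 233.4739

1. box [0,60]×[0,64]: [(0, 0) (60, 0) (60, 64) (0, 64)]
2. ⊥bis P1·P0 via (47.4,36.34): [(0, 2.0738) (0, 0) (60, 0) (60, 45.4487)]  |A|=1425.6771
3. ⊥bis P1·P2 via (52.885,24.08): [(44.095, 33.9508) (60, 16.0902) (60, 45.4487)]  |A|=233.4739
4. ⊥bis P1·P3 via (36.165,37.32): [(44.095, 33.9508) (60, 16.0902) (60, 45.4487)]  |A|=233.4739
5. ⊥bis P1·P4 via (50.33,21.93): [(44.095, 33.9508) (60, 16.0902) (60, 45.4487)]  |A|=233.4739
6. canonical 3-gon: [(44.095, 33.9508) (60, 16.0902) (60, 45.4487)]
7. shoelace: 233.4739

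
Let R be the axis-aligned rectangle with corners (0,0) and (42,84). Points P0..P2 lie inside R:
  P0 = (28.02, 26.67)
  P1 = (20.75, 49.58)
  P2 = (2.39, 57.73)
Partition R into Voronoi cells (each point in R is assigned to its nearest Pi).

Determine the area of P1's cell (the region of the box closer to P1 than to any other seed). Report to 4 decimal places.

1. box [0,42]×[0,84]: [(0, 0) (42, 0) (42, 84) (0, 84)]
2. ⊥bis P1·P0 via (24.385,38.125): [(0, 30.3869) (42, 43.7147) (42, 84) (0, 84)]  |A|=1971.8646
3. ⊥bis P1·P2 via (11.57,53.655): [(1.4448, 30.8454) (42, 43.7147) (42, 84) (25.0401, 84)]  |A|=1267.6346
4. canonical 4-gon: [(1.4448, 30.8454) (42, 43.7147) (42, 84) (25.0401, 84)]
5. shoelace: 1267.6346

Area of P1's cell: 1267.6346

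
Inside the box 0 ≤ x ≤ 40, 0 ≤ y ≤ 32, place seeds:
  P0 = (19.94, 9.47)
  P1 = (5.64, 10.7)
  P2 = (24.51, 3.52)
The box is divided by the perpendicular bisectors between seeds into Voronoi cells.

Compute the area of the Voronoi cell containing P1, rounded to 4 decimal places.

Area of P1's cell: 425.5607

1. box [0,40]×[0,32]: [(0, 0) (40, 0) (40, 32) (0, 32)]
2. ⊥bis P1·P0 via (12.79,10.085): [(0, 0) (11.9225, 0) (14.675, 32) (0, 32)]  |A|=425.5607
3. ⊥bis P1·P2 via (15.075,7.11): [(0, 0) (11.9225, 0) (14.675, 32) (0, 32)]  |A|=425.5607
4. canonical 4-gon: [(0, 0) (11.9225, 0) (14.675, 32) (0, 32)]
5. shoelace: 425.5607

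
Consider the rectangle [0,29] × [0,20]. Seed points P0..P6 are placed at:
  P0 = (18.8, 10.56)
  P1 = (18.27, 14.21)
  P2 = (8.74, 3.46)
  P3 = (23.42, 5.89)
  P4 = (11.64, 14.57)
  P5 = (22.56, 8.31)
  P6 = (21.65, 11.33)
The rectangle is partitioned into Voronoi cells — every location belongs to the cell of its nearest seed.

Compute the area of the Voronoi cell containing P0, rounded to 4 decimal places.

Area of P0's cell: 43.3742

1. box [0,29]×[0,20]: [(0, 0) (29, 0) (29, 20) (0, 20)]
2. ⊥bis P0·P1 via (18.535,12.385): [(0, 9.6936) (0, 0) (29, 0) (29, 13.9046)]  |A|=342.1738
3. ⊥bis P0·P2 via (13.77,7.01): [(10.7721, 11.2578) (18.7174, 0) (29, 0) (29, 13.9046)]  |A|=184.6054
4. ⊥bis P0·P3 via (21.11,8.225): [(26.4814, 13.5389) (10.7721, 11.2578) (16.2829, 3.4495)]  |A|=67.6163
5. ⊥bis P0·P4 via (15.22,12.565): [(26.4814, 13.5389) (14.8168, 11.8451) (12.8438, 8.3223) (16.2829, 3.4495)]  |A|=61.0712
6. ⊥bis P0·P5 via (20.68,9.435): [(18.2814, 5.4267) (22.8174, 13.0068) (14.8168, 11.8451) (12.8438, 8.3223) (16.2829, 3.4495)]  |A|=48.3912
7. ⊥bis P0·P6 via (20.225,10.945): [(18.2814, 5.4267) (20.6476, 9.3808) (19.7868, 12.5668) (14.8168, 11.8451) (12.8438, 8.3223) (16.2829, 3.4495)]  |A|=43.3742
8. canonical 6-gon: [(18.2814, 5.4267) (20.6476, 9.3808) (19.7868, 12.5668) (14.8168, 11.8451) (12.8438, 8.3223) (16.2829, 3.4495)]
9. shoelace: 43.3742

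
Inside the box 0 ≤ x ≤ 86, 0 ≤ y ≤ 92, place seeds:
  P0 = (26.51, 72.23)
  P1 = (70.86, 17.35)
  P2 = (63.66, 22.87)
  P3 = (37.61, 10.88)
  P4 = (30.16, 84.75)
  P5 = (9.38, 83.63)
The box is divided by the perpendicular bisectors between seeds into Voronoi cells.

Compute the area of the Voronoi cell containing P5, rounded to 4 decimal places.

1. box [0,86]×[0,92]: [(0, 0) (86, 0) (86, 92) (0, 92)]
2. ⊥bis P5·P0 via (17.945,77.93): [(0, 50.9653) (27.3086, 92) (0, 92)]  |A|=560.2999
3. ⊥bis P5·P1 via (40.12,50.49): [(0, 50.9653) (27.3086, 92) (0, 92)]  |A|=560.2999
4. ⊥bis P5·P2 via (36.52,53.25): [(0, 50.9653) (27.3086, 92) (0, 92)]  |A|=560.2999
5. ⊥bis P5·P3 via (23.495,47.255): [(0, 50.9653) (27.3086, 92) (0, 92)]  |A|=560.2999
6. ⊥bis P5·P4 via (19.77,84.19): [(0, 50.9653) (19.9454, 80.9359) (19.3491, 92) (0, 92)]  |A|=516.2672
7. canonical 4-gon: [(0, 50.9653) (19.9454, 80.9359) (19.3491, 92) (0, 92)]
8. shoelace: 516.2672

Area of P5's cell: 516.2672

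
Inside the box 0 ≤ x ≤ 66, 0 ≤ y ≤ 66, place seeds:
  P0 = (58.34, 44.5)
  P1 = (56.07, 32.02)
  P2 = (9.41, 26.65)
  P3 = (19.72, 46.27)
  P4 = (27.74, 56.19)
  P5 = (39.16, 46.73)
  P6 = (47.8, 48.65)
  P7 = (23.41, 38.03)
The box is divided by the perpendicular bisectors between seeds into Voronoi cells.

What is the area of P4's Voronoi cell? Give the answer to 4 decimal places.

1. box [0,66]×[0,66]: [(0, 0) (66, 0) (66, 66) (0, 66)]
2. ⊥bis P4·P0 via (43.04,50.345): [(0, 0) (23.8069, 0) (49.0206, 66) (0, 66)]  |A|=2403.3079
3. ⊥bis P4·P1 via (41.905,44.105): [(0, 0) (4.2764, 0) (39.6435, 41.4543) (49.0206, 66) (0, 66)]  |A|=1998.497
4. ⊥bis P4·P2 via (18.575,41.42): [(0, 52.9461) (32.3316, 32.8838) (39.6435, 41.4543) (49.0206, 66) (0, 66)]  |A|=1072.2699
5. ⊥bis P4·P3 via (23.73,51.23): [(38.0834, 39.6257) (39.6435, 41.4543) (49.0206, 66) (5.4609, 66)]  |A|=585.002
6. ⊥bis P4·P5 via (33.45,51.46): [(29.4373, 46.6159) (45.4945, 66) (5.4609, 66)]  |A|=388.0088
7. ⊥bis P4·P6 via (37.77,52.42): [(29.4373, 46.6159) (40.6979, 60.2096) (42.8743, 66) (5.4609, 66)]  |A|=380.4228
8. ⊥bis P4·P7 via (25.575,47.11): [(29.4373, 46.6159) (40.6979, 60.2096) (42.8743, 66) (5.4609, 66)]  |A|=380.4228
9. canonical 4-gon: [(29.4373, 46.6159) (40.6979, 60.2096) (42.8743, 66) (5.4609, 66)]
10. shoelace: 380.4228

Area of P4's cell: 380.4228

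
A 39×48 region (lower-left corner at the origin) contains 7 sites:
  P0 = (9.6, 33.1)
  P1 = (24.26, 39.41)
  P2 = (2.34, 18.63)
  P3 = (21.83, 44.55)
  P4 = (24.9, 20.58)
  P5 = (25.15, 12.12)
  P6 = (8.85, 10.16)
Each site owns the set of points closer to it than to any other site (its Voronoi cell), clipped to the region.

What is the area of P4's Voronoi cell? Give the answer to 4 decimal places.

Area of P4's cell: 319.1008

1. box [0,39]×[0,48]: [(0, 0) (39, 0) (39, 48) (0, 48)]
2. ⊥bis P4·P0 via (17.25,26.84): [(0, 5.7597) (0, 0) (39, 0) (39, 48) (34.5652, 48)]  |A|=1141.9774
3. ⊥bis P4·P1 via (24.58,29.995): [(19.6959, 29.829) (0, 5.7597) (0, 0) (39, 0) (39, 30.4851)]  |A|=932.6308
4. ⊥bis P4·P2 via (13.62,19.605): [(19.6959, 29.829) (13.4012, 22.1366) (15.3146, 0) (39, 0) (39, 30.4851)]  |A|=724.5311
5. ⊥bis P4·P3 via (23.365,32.565): [(19.6959, 29.829) (13.4012, 22.1366) (15.3146, 0) (39, 0) (39, 30.4851)]  |A|=724.5311
6. ⊥bis P4·P5 via (25.025,16.35): [(19.6959, 29.829) (13.4012, 22.1366) (13.9297, 16.0221) (39, 16.763) (39, 30.4851)]  |A|=324.6592
7. ⊥bis P4·P6 via (16.875,15.37): [(19.6959, 29.829) (13.4012, 22.1366) (13.5424, 20.5033) (16.4042, 16.0952) (39, 16.763) (39, 30.4851)]  |A|=319.1008
8. canonical 6-gon: [(19.6959, 29.829) (13.4012, 22.1366) (13.5424, 20.5033) (16.4042, 16.0952) (39, 16.763) (39, 30.4851)]
9. shoelace: 319.1008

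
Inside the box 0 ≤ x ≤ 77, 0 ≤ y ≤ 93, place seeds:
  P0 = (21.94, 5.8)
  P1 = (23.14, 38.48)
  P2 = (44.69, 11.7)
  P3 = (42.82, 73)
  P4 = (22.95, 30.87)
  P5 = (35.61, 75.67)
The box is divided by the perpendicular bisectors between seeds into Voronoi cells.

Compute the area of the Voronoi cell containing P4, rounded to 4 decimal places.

1. box [0,77]×[0,93]: [(0, 0) (77, 0) (77, 93) (0, 93)]
2. ⊥bis P4·P0 via (22.445,18.335): [(0, 19.2392) (77, 16.1371) (77, 93) (0, 93)]  |A|=5799.0094
3. ⊥bis P4·P1 via (23.045,34.675): [(0, 35.2504) (0, 19.2392) (77, 16.1371) (77, 33.3279)]  |A|=1278.2727
4. ⊥bis P4·P2 via (33.82,21.285): [(45.1406, 34.1233) (0, 35.2504) (0, 19.2392) (30.9177, 17.9937)]  |A|=619.5808
5. ⊥bis P4·P3 via (32.885,51.935): [(45.1406, 34.1233) (0, 35.2504) (0, 19.2392) (30.9177, 17.9937)]  |A|=619.5808
6. ⊥bis P4·P5 via (29.28,53.27): [(45.1406, 34.1233) (0, 35.2504) (0, 19.2392) (30.9177, 17.9937)]  |A|=619.5808
7. canonical 4-gon: [(45.1406, 34.1233) (0, 35.2504) (0, 19.2392) (30.9177, 17.9937)]
8. shoelace: 619.5808

Area of P4's cell: 619.5808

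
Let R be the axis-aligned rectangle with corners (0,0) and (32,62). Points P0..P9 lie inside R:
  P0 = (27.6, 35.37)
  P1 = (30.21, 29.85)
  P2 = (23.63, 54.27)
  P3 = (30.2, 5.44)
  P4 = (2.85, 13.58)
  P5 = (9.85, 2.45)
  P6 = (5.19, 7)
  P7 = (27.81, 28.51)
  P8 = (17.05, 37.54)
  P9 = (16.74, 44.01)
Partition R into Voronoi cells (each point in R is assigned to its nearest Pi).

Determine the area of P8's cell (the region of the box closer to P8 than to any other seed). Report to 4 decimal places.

1. box [0,32]×[0,62]: [(0, 0) (32, 0) (32, 62) (0, 62)]
2. ⊥bis P8·P0 via (22.325,36.455): [(0, 0) (14.8267, 0) (27.5793, 62) (0, 62)]  |A|=1314.5845
3. ⊥bis P8·P1 via (23.63,33.695): [(0, 0) (3.9404, 0) (20.7401, 28.7494) (27.5793, 62) (0, 62)]  |A|=1158.0983
4. ⊥bis P8·P2 via (20.34,45.905): [(0, 53.9048) (0, 0) (3.9404, 0) (20.7401, 28.7494) (23.9747, 44.4755)]  |A|=819.4014
5. ⊥bis P8·P3 via (23.625,21.49): [(0, 53.9048) (0, 11.8118) (14.2551, 17.6515) (20.7401, 28.7494) (23.9747, 44.4755)]  |A|=700.4347
6. ⊥bis P8·P4 via (9.95,25.56): [(0, 53.9048) (0, 31.4569) (16.5802, 21.6306) (20.7401, 28.7494) (23.9747, 44.4755)]  |A|=516.0034
7. ⊥bis P8·P5 via (13.45,19.995): [(0, 53.9048) (0, 31.4569) (16.5802, 21.6306) (20.7401, 28.7494) (23.9747, 44.4755)]  |A|=516.0034
8. ⊥bis P8·P6 via (11.12,22.27): [(0, 53.9048) (0, 31.4569) (16.5802, 21.6306) (20.7401, 28.7494) (23.9747, 44.4755)]  |A|=516.0034
9. ⊥bis P8·P7 via (22.43,33.025): [(0, 53.9048) (0, 31.4569) (14.1008, 23.1) (21.3563, 31.7457) (23.9747, 44.4755)]  |A|=495.9161
10. ⊥bis P8·P9 via (16.895,40.775): [(0, 39.9655) (0, 31.4569) (14.1008, 23.1) (21.3563, 31.7457) (23.2765, 41.0808)]  |A|=289.7016
11. canonical 5-gon: [(0, 39.9655) (0, 31.4569) (14.1008, 23.1) (21.3563, 31.7457) (23.2765, 41.0808)]
12. shoelace: 289.7016

Area of P8's cell: 289.7016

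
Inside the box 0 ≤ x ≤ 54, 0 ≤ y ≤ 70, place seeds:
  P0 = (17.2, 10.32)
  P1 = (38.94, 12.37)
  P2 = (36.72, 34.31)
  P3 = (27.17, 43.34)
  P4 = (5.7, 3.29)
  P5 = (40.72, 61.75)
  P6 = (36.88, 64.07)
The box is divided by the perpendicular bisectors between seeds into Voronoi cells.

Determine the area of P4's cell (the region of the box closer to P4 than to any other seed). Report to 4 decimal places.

1. box [0,54]×[0,70]: [(0, 0) (54, 0) (54, 70) (0, 70)]
2. ⊥bis P4·P0 via (11.45,6.805): [(0, 25.5354) (0, 0) (15.6099, 0)]  |A|=199.3032
3. ⊥bis P4·P1 via (22.32,7.83): [(0, 25.5354) (0, 0) (15.6099, 0)]  |A|=199.3032
4. ⊥bis P4·P2 via (21.21,18.8): [(0, 25.5354) (0, 0) (15.6099, 0)]  |A|=199.3032
5. ⊥bis P4·P3 via (16.435,23.315): [(0, 25.5354) (0, 0) (15.6099, 0)]  |A|=199.3032
6. ⊥bis P4·P5 via (23.21,32.52): [(0, 25.5354) (0, 0) (15.6099, 0)]  |A|=199.3032
7. ⊥bis P4·P6 via (21.29,33.68): [(0, 25.5354) (0, 0) (15.6099, 0)]  |A|=199.3032
8. canonical 3-gon: [(0, 25.5354) (0, 0) (15.6099, 0)]
9. shoelace: 199.3032

Area of P4's cell: 199.3032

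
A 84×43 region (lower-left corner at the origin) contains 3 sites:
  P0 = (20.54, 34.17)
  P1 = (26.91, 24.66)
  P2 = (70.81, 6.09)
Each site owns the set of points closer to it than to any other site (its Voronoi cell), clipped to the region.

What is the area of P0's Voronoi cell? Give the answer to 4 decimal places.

1. box [0,84]×[0,43]: [(0, 0) (84, 0) (84, 43) (0, 43)]
2. ⊥bis P0·P1 via (23.725,29.415): [(0, 13.5235) (44.0065, 43) (0, 43)]  |A|=648.5794
3. ⊥bis P0·P2 via (45.675,20.13): [(0, 13.5235) (44.0065, 43) (0, 43)]  |A|=648.5794
4. canonical 3-gon: [(0, 13.5235) (44.0065, 43) (0, 43)]
5. shoelace: 648.5794

Area of P0's cell: 648.5794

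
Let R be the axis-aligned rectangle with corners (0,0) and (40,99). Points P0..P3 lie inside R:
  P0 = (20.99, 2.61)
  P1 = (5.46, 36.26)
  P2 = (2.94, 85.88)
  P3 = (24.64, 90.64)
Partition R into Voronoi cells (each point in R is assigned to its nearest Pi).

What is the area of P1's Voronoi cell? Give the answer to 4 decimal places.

Area of P1's cell: 1488.3271

1. box [0,40]×[0,99]: [(0, 0) (40, 0) (40, 99) (0, 99)]
2. ⊥bis P1·P0 via (13.225,19.435): [(0, 13.3315) (40, 31.7921) (40, 99) (0, 99)]  |A|=3057.5293
3. ⊥bis P1·P2 via (4.2,61.07): [(0, 60.8567) (0, 13.3315) (40, 31.7921) (40, 62.8881)]  |A|=1572.426
4. ⊥bis P1·P3 via (15.05,63.45): [(19.5829, 61.8512) (0, 60.8567) (0, 13.3315) (40, 31.7921) (40, 54.6501)]  |A|=1488.3271
5. canonical 5-gon: [(19.5829, 61.8512) (0, 60.8567) (0, 13.3315) (40, 31.7921) (40, 54.6501)]
6. shoelace: 1488.3271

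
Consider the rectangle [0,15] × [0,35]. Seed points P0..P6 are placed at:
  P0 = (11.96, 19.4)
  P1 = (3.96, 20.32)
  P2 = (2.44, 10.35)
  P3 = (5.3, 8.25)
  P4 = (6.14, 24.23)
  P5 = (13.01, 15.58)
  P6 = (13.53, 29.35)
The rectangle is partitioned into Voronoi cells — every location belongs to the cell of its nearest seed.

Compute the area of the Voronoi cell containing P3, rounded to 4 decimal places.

1. box [0,15]×[0,35]: [(0, 0) (15, 0) (15, 35) (0, 35)]
2. ⊥bis P3·P0 via (8.63,13.825): [(0, 18.9798) (0, 0) (15, 0) (15, 10.0201)]  |A|=217.4994
3. ⊥bis P3·P1 via (4.63,14.285): [(7.3536, 14.5874) (0, 13.771) (0, 0) (15, 0) (15, 10.0201)]  |A|=198.3476
4. ⊥bis P3·P2 via (3.87,9.3): [(7.6308, 14.4218) (0, 4.0294) (0, 0) (15, 0) (15, 10.0201)]  |A|=160.4579
5. ⊥bis P3·P4 via (5.72,16.24): [(7.6308, 14.4218) (0, 4.0294) (0, 0) (15, 0) (15, 10.0201)]  |A|=160.4579
6. ⊥bis P3·P5 via (9.155,11.915): [(7.2564, 13.912) (0, 4.0294) (0, 0) (15, 0) (15, 5.767)]  |A|=141.2881
7. ⊥bis P3·P6 via (9.415,18.8): [(7.2564, 13.912) (0, 4.0294) (0, 0) (15, 0) (15, 5.767)]  |A|=141.2881
8. canonical 5-gon: [(7.2564, 13.912) (0, 4.0294) (0, 0) (15, 0) (15, 5.767)]
9. shoelace: 141.2881

Area of P3's cell: 141.2881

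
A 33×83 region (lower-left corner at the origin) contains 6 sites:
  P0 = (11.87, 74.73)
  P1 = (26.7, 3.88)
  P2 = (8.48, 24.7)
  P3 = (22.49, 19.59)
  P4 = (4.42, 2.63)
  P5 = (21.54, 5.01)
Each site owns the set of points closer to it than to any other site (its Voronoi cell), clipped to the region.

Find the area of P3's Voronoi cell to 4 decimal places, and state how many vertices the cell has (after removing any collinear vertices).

1. box [0,33]×[0,83]: [(0, 0) (33, 0) (33, 83) (0, 83)]
2. ⊥bis P3·P0 via (17.18,47.16): [(0, 43.8511) (0, 0) (33, 0) (33, 50.2069)]  |A|=1551.958
3. ⊥bis P3·P1 via (24.595,11.735): [(0, 43.8511) (0, 5.144) (33, 13.9874) (33, 50.2069)]  |A|=1236.2905
4. ⊥bis P3·P2 via (15.485,22.145): [(25.1703, 48.6989) (10.2898, 7.9015) (33, 13.9874) (33, 50.2069)]  |A|=559.7729
5. ⊥bis P3·P4 via (13.455,11.11): [(25.1703, 48.6989) (12.0184, 12.6406) (15.2251, 9.224) (33, 13.9874) (33, 50.2069)]  |A|=549.2214
6. ⊥bis P3·P5 via (22.015,12.3): [(25.1703, 48.6989) (12.1291, 12.9441) (25.7864, 12.0543) (33, 13.9874) (33, 50.2069)]  |A|=524.5199
7. canonical 5-gon: [(25.1703, 48.6989) (12.1291, 12.9441) (25.7864, 12.0543) (33, 13.9874) (33, 50.2069)]
8. shoelace: 524.5199

Area of P3's cell: 524.5199 (5 vertices)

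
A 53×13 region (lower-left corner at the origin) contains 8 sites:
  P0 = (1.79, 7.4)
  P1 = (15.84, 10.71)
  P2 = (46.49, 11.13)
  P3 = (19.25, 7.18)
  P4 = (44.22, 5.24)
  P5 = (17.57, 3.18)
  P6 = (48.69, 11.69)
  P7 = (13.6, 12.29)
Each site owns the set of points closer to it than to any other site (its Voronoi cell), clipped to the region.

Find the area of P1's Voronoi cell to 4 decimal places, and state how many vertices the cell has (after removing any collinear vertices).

1. box [0,53]×[0,13]: [(0, 0) (53, 0) (53, 13) (0, 13)]
2. ⊥bis P1·P0 via (8.815,9.055): [(10.9482, 0) (53, 0) (53, 13) (7.8856, 13)]  |A|=566.58
3. ⊥bis P1·P2 via (31.165,10.92): [(10.9482, 0) (31.3146, 0) (31.1365, 13) (7.8856, 13)]  |A|=283.5124
4. ⊥bis P1·P3 via (17.545,8.945): [(10.4545, 2.0956) (21.7427, 13) (7.8856, 13)]  |A|=75.5517
5. ⊥bis P1·P4 via (30.03,7.975): [(10.4545, 2.0956) (21.7427, 13) (7.8856, 13)]  |A|=75.5517
6. ⊥bis P1·P5 via (16.705,6.945): [(9.6917, 5.3337) (15.0907, 6.5741) (21.7427, 13) (7.8856, 13)]  |A|=66.3373
7. ⊥bis P1·P6 via (32.265,11.2): [(9.6917, 5.3337) (15.0907, 6.5741) (21.7427, 13) (7.8856, 13)]  |A|=66.3373
8. ⊥bis P1·P7 via (14.72,11.5): [(10.5019, 5.5198) (15.0907, 6.5741) (21.7427, 13) (15.778, 13)]  |A|=33.5454
9. canonical 4-gon: [(10.5019, 5.5198) (15.0907, 6.5741) (21.7427, 13) (15.778, 13)]
10. shoelace: 33.5454

Area of P1's cell: 33.5454 (4 vertices)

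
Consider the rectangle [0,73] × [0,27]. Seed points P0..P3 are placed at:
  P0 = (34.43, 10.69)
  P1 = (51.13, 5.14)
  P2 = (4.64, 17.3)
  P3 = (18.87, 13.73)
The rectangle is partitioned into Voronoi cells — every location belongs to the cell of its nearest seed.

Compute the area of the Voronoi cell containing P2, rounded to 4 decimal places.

Area of P2's cell: 303.7360

1. box [0,73]×[0,27]: [(0, 0) (73, 0) (73, 27) (0, 27)]
2. ⊥bis P2·P0 via (19.535,13.995): [(0, 0) (16.4297, 0) (22.4206, 27) (0, 27)]  |A|=524.4795
3. ⊥bis P2·P1 via (27.885,11.22): [(0, 0) (16.4297, 0) (22.4206, 27) (0, 27)]  |A|=524.4795
4. ⊥bis P2·P3 via (11.755,15.515): [(0, 0) (7.8626, 0) (14.6363, 27) (0, 27)]  |A|=303.736
5. canonical 4-gon: [(0, 0) (7.8626, 0) (14.6363, 27) (0, 27)]
6. shoelace: 303.736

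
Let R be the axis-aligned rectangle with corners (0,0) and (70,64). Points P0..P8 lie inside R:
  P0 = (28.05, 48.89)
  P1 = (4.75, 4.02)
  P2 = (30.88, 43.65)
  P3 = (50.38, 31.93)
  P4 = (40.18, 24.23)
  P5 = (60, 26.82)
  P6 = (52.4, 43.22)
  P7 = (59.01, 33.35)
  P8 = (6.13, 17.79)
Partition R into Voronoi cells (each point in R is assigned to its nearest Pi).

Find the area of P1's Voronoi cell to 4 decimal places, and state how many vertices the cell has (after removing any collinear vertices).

Area of P1's cell: 281.5025 (4 vertices)

1. box [0,70]×[0,64]: [(0, 0) (70, 0) (70, 64) (0, 64)]
2. ⊥bis P1·P0 via (16.4,26.455): [(0, 34.9712) (0, 0) (67.3457, 0)]  |A|=1177.5793
3. ⊥bis P1·P2 via (17.815,23.835): [(4.356, 32.7092) (0, 34.9712) (0, 0) (53.9643, 0)]  |A|=958.731
4. ⊥bis P1·P3 via (27.565,17.975): [(28.1479, 17.022) (4.356, 32.7092) (0, 34.9712) (0, 0) (38.5596, 0)]  |A|=827.6214
5. ⊥bis P1·P4 via (22.465,14.125): [(16.3904, 24.7743) (4.356, 32.7092) (0, 34.9712) (0, 0) (30.5222, 0)]  |A|=668.3503
6. ⊥bis P1·P5 via (32.375,15.42): [(16.3904, 24.7743) (4.356, 32.7092) (0, 34.9712) (0, 0) (30.5222, 0)]  |A|=668.3503
7. ⊥bis P1·P6 via (28.575,23.62): [(16.3904, 24.7743) (4.356, 32.7092) (0, 34.9712) (0, 0) (30.5222, 0)]  |A|=668.3503
8. ⊥bis P1·P7 via (31.88,18.685): [(16.3904, 24.7743) (4.356, 32.7092) (0, 34.9712) (0, 0) (30.5222, 0)]  |A|=668.3503
9. ⊥bis P1·P8 via (5.44,10.905): [(25.4454, 8.9001) (0, 11.4502) (0, 0) (30.5222, 0)]  |A|=281.5025
10. canonical 4-gon: [(25.4454, 8.9001) (0, 11.4502) (0, 0) (30.5222, 0)]
11. shoelace: 281.5025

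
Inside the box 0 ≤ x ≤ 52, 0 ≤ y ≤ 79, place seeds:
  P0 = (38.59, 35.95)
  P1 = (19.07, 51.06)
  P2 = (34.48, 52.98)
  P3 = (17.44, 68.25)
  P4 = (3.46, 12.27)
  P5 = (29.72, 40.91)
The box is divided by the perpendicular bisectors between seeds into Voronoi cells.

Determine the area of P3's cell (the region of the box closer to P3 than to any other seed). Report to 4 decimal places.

Area of P3's cell: 666.6044

1. box [0,52]×[0,79]: [(0, 0) (52, 0) (52, 79) (0, 79)]
2. ⊥bis P3·P0 via (28.015,52.1): [(0, 33.7558) (52, 67.8053) (52, 79) (0, 79)]  |A|=1467.4098
3. ⊥bis P3·P1 via (18.255,59.655): [(0, 57.924) (43.1593, 62.0165) (52, 67.8053) (52, 79) (0, 79)]  |A|=945.868
4. ⊥bis P3·P2 via (25.96,60.615): [(0, 57.924) (25.7353, 60.3643) (42.4353, 79) (0, 79)]  |A|=666.6044
5. ⊥bis P3·P4 via (10.45,40.26): [(0, 57.924) (25.7353, 60.3643) (42.4353, 79) (0, 79)]  |A|=666.6044
6. ⊥bis P3·P5 via (23.58,54.58): [(0, 57.924) (25.7353, 60.3643) (42.4353, 79) (0, 79)]  |A|=666.6044
7. canonical 4-gon: [(0, 57.924) (25.7353, 60.3643) (42.4353, 79) (0, 79)]
8. shoelace: 666.6044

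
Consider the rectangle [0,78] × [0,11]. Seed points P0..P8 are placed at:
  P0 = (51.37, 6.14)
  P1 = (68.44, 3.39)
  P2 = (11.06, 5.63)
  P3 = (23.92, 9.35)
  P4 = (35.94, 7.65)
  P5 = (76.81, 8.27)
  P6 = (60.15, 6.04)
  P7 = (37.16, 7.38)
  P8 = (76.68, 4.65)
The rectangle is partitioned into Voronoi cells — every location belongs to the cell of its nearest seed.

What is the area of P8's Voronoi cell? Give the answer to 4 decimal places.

Area of P8's cell: 34.7089

1. box [0,78]×[0,11]: [(0, 0) (78, 0) (78, 11) (0, 11)]
2. ⊥bis P8·P0 via (64.025,5.395): [(63.7074, 0) (78, 0) (78, 11) (64.355, 11)]  |A|=153.657
3. ⊥bis P8·P1 via (72.56,4.02): [(73.1747, 0) (78, 0) (78, 11) (71.4927, 11)]  |A|=62.3294
4. ⊥bis P8·P2 via (43.87,5.14): [(73.1747, 0) (78, 0) (78, 11) (71.4927, 11)]  |A|=62.3294
5. ⊥bis P8·P3 via (50.3,7): [(73.1747, 0) (78, 0) (78, 11) (71.4927, 11)]  |A|=62.3294
6. ⊥bis P8·P4 via (56.31,6.15): [(73.1747, 0) (78, 0) (78, 11) (71.4927, 11)]  |A|=62.3294
7. ⊥bis P8·P5 via (76.745,6.46): [(72.1617, 6.6246) (73.1747, 0) (78, 0) (78, 6.4149)]  |A|=34.7089
8. ⊥bis P8·P6 via (68.415,5.345): [(72.1617, 6.6246) (73.1747, 0) (78, 0) (78, 6.4149)]  |A|=34.7089
9. ⊥bis P8·P7 via (56.92,6.015): [(72.1617, 6.6246) (73.1747, 0) (78, 0) (78, 6.4149)]  |A|=34.7089
10. canonical 4-gon: [(72.1617, 6.6246) (73.1747, 0) (78, 0) (78, 6.4149)]
11. shoelace: 34.7089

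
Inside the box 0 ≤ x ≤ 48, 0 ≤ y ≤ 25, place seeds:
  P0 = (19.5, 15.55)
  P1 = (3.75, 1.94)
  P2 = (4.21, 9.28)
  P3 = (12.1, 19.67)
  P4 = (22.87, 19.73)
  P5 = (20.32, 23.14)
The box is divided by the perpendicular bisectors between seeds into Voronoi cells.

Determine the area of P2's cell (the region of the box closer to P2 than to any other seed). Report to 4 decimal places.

1. box [0,48]×[0,25]: [(0, 0) (48, 0) (48, 25) (0, 25)]
2. ⊥bis P2·P0 via (11.855,12.415): [(0, 0) (16.946, 0) (6.6942, 25) (0, 25)]  |A|=295.5036
3. ⊥bis P2·P1 via (3.98,5.61): [(0, 5.8594) (14.9269, 4.924) (6.6942, 25) (0, 25)]  |A|=210.0514
4. ⊥bis P2·P3 via (8.155,14.475): [(0, 20.6678) (0, 5.8594) (14.9269, 4.924) (12.3015, 11.3262)]  |A|=137.6372
5. ⊥bis P2·P4 via (13.54,14.505): [(0, 20.6678) (0, 5.8594) (14.9269, 4.924) (12.3015, 11.3262)]  |A|=137.6372
6. ⊥bis P2·P5 via (12.265,16.21): [(0, 20.6678) (0, 5.8594) (14.9269, 4.924) (12.3015, 11.3262)]  |A|=137.6372
7. canonical 4-gon: [(0, 20.6678) (0, 5.8594) (14.9269, 4.924) (12.3015, 11.3262)]
8. shoelace: 137.6372

Area of P2's cell: 137.6372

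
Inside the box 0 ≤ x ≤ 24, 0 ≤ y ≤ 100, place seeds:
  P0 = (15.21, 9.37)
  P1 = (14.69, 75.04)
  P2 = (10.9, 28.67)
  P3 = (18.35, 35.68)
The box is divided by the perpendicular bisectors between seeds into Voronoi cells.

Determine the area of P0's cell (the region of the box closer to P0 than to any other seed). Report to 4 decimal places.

Area of P0's cell: 450.8256

1. box [0,24]×[0,100]: [(0, 0) (24, 0) (24, 100) (0, 100)]
2. ⊥bis P0·P1 via (14.95,42.205): [(0, 42.0866) (0, 0) (24, 0) (24, 42.2767)]  |A|=1012.3594
3. ⊥bis P0·P2 via (13.055,19.02): [(0, 16.1046) (0, 0) (24, 0) (24, 21.4642)]  |A|=450.8256
4. ⊥bis P0·P3 via (16.78,22.525): [(0, 16.1046) (0, 0) (24, 0) (24, 21.4642)]  |A|=450.8256
5. canonical 4-gon: [(0, 16.1046) (0, 0) (24, 0) (24, 21.4642)]
6. shoelace: 450.8256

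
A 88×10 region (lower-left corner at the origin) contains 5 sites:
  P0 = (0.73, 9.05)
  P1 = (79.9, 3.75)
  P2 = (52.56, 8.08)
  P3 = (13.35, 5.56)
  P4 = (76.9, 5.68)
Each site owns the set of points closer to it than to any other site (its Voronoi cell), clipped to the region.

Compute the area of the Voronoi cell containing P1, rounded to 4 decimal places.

1. box [0,88]×[0,10]: [(0, 0) (88, 0) (88, 10) (0, 10)]
2. ⊥bis P1·P0 via (40.315,6.4): [(39.8866, 0) (88, 0) (88, 10) (40.556, 10)]  |A|=477.7872
3. ⊥bis P1·P2 via (66.23,5.915): [(65.2932, 0) (88, 0) (88, 10) (66.877, 10)]  |A|=219.1491
4. ⊥bis P1·P3 via (46.625,4.655): [(65.2932, 0) (88, 0) (88, 10) (66.877, 10)]  |A|=219.1491
5. ⊥bis P1·P4 via (78.4,4.715): [(75.3667, 0) (88, 0) (88, 10) (81.8, 10)]  |A|=94.1665
6. canonical 4-gon: [(75.3667, 0) (88, 0) (88, 10) (81.8, 10)]
7. shoelace: 94.1665

Area of P1's cell: 94.1665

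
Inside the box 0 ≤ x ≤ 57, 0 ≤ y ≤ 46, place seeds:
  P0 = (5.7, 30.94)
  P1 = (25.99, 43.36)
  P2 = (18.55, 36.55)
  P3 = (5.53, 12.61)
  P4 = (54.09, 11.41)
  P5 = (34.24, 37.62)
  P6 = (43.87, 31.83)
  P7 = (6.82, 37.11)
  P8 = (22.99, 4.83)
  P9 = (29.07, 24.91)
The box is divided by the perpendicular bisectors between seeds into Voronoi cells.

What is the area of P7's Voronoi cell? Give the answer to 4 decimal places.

1. box [0,57]×[0,46]: [(0, 0) (57, 0) (57, 46) (0, 46)]
2. ⊥bis P7·P0 via (6.26,34.025): [(0, 35.1613) (57, 24.8145) (57, 46) (0, 46)]  |A|=912.6887
3. ⊥bis P7·P1 via (16.405,40.235): [(0, 35.1613) (19.1952, 31.677) (14.5254, 46) (0, 46)]  |A|=208.0492
4. ⊥bis P7·P2 via (12.685,36.83): [(0, 35.1613) (12.497, 32.8928) (13.1228, 46) (0, 46)]  |A|=153.7268
5. ⊥bis P7·P3 via (6.175,24.86): [(0, 35.1613) (12.497, 32.8928) (13.1228, 46) (0, 46)]  |A|=153.7268
6. ⊥bis P7·P4 via (30.455,24.26): [(0, 35.1613) (12.497, 32.8928) (13.1228, 46) (0, 46)]  |A|=153.7268
7. ⊥bis P7·P5 via (20.53,37.365): [(0, 35.1613) (12.497, 32.8928) (13.1228, 46) (0, 46)]  |A|=153.7268
8. ⊥bis P7·P6 via (25.345,34.47): [(0, 35.1613) (12.497, 32.8928) (13.1228, 46) (0, 46)]  |A|=153.7268
9. ⊥bis P7·P8 via (14.905,20.97): [(0, 35.1613) (12.497, 32.8928) (13.1228, 46) (0, 46)]  |A|=153.7268
10. ⊥bis P7·P9 via (17.945,31.01): [(0, 35.1613) (12.497, 32.8928) (13.1228, 46) (0, 46)]  |A|=153.7268
11. canonical 4-gon: [(0, 35.1613) (12.497, 32.8928) (13.1228, 46) (0, 46)]
12. shoelace: 153.7268

Area of P7's cell: 153.7268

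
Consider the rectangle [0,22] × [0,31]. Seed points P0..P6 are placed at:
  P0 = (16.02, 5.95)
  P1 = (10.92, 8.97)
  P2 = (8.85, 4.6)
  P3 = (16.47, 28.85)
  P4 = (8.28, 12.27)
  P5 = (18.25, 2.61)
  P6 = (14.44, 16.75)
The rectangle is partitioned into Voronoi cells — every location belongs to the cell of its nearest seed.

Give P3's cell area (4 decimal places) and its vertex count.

1. box [0,22]×[0,31]: [(0, 0) (22, 0) (22, 31) (0, 31)]
2. ⊥bis P3·P0 via (16.245,17.4): [(0, 17.7192) (22, 17.2869) (22, 31) (0, 31)]  |A|=296.9325
3. ⊥bis P3·P1 via (13.695,18.91): [(0, 22.7333) (19.3203, 17.3396) (22, 17.2869) (22, 31) (0, 31)]  |A|=248.4959
4. ⊥bis P3·P2 via (12.66,16.725): [(0, 22.7333) (19.3203, 17.3396) (22, 17.2869) (22, 31) (0, 31)]  |A|=248.4959
5. ⊥bis P3·P4 via (12.375,20.56): [(0, 26.6729) (18.3411, 17.6129) (19.3203, 17.3396) (22, 17.2869) (22, 31) (0, 31)]  |A|=212.3679
6. ⊥bis P3·P5 via (17.36,15.73): [(0, 26.6729) (18.3411, 17.6129) (19.3203, 17.3396) (22, 17.2869) (22, 31) (0, 31)]  |A|=212.3679
7. ⊥bis P3·P6 via (15.455,22.8): [(0, 26.6729) (3.924, 24.7345) (22, 21.702) (22, 31) (0, 31)]  |A|=161.4457
8. canonical 5-gon: [(0, 26.6729) (3.924, 24.7345) (22, 21.702) (22, 31) (0, 31)]
9. shoelace: 161.4457

Area of P3's cell: 161.4457 (5 vertices)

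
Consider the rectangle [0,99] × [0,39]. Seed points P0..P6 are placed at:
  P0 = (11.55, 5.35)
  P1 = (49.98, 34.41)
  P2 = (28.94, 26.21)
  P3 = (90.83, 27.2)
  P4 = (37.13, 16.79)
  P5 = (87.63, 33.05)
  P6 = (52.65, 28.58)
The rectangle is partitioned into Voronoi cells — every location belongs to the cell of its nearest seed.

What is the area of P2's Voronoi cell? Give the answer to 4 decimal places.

1. box [0,99]×[0,39]: [(0, 0) (99, 0) (99, 39) (0, 39)]
2. ⊥bis P2·P0 via (20.245,15.78): [(0, 32.6573) (39.1737, 0) (99, 0) (99, 39) (0, 39)]  |A|=3221.3456
3. ⊥bis P2·P1 via (39.46,30.31): [(0, 32.6573) (39.1737, 0) (51.2728, 0) (36.0732, 39) (0, 39)]  |A|=1063.5935
4. ⊥bis P2·P3 via (59.885,26.705): [(0, 32.6573) (39.1737, 0) (51.2728, 0) (36.0732, 39) (0, 39)]  |A|=1063.5935
5. ⊥bis P2·P4 via (33.035,21.5): [(0, 32.6573) (23.4157, 13.1367) (40.3985, 27.902) (36.0732, 39) (0, 39)]  |A|=666.9142
6. ⊥bis P2·P5 via (58.285,29.63): [(0, 32.6573) (23.4157, 13.1367) (40.3985, 27.902) (36.0732, 39) (0, 39)]  |A|=666.9142
7. ⊥bis P2·P6 via (40.795,27.395): [(0, 32.6573) (23.4157, 13.1367) (40.3985, 27.902) (36.0732, 39) (0, 39)]  |A|=666.9142
8. canonical 5-gon: [(0, 32.6573) (23.4157, 13.1367) (40.3985, 27.902) (36.0732, 39) (0, 39)]
9. shoelace: 666.9142

Area of P2's cell: 666.9142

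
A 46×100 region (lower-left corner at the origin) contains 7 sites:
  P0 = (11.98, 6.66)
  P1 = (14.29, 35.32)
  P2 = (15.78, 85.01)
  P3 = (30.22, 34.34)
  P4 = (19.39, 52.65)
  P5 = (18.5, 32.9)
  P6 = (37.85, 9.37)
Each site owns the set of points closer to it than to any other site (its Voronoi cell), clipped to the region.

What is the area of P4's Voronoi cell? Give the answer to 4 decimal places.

1. box [0,46]×[0,100]: [(0, 0) (46, 0) (46, 100) (0, 100)]
2. ⊥bis P4·P0 via (15.685,29.655): [(0, 32.1822) (46, 24.7706) (46, 100) (0, 100)]  |A|=3290.0859
3. ⊥bis P4·P1 via (16.84,43.985): [(0, 48.9408) (46, 35.4036) (46, 100) (0, 100)]  |A|=2660.0793
4. ⊥bis P4·P2 via (17.585,68.83): [(0, 66.8683) (0, 48.9408) (46, 35.4036) (46, 71.9999)]  |A|=1254.0471
5. ⊥bis P4·P3 via (24.805,43.495): [(0, 66.8683) (0, 48.9408) (22.7119, 42.257) (46, 56.0314) (46, 71.9999)]  |A|=1013.8555
6. ⊥bis P4·P5 via (18.945,42.775): [(0, 66.8683) (0, 48.9408) (21.3145, 42.6682) (23.259, 42.5806) (46, 56.0314) (46, 71.9999)]  |A|=1013.5169
7. ⊥bis P4·P6 via (28.62,31.01): [(0, 66.8683) (0, 48.9408) (21.3145, 42.6682) (23.259, 42.5806) (46, 56.0314) (46, 71.9999)]  |A|=1013.5169
8. canonical 6-gon: [(0, 66.8683) (0, 48.9408) (21.3145, 42.6682) (23.259, 42.5806) (46, 56.0314) (46, 71.9999)]
9. shoelace: 1013.5169

Area of P4's cell: 1013.5169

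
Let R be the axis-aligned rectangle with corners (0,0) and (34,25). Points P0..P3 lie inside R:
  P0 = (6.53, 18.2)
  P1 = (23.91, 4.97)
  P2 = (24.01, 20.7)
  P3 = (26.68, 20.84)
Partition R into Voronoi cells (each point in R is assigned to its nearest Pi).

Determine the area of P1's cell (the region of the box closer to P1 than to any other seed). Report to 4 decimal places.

Area of P1's cell: 285.6932

1. box [0,34]×[0,25]: [(0, 0) (34, 0) (34, 25) (0, 25)]
2. ⊥bis P1·P0 via (15.22,11.585): [(6.4013, 0) (34, 0) (34, 25) (25.4318, 25)]  |A|=452.0871
3. ⊥bis P1·P2 via (23.96,12.835): [(16.209, 12.8843) (6.4013, 0) (34, 0) (34, 12.7712)]  |A|=291.4006
4. ⊥bis P1·P3 via (25.295,12.905): [(25.7617, 12.8235) (16.209, 12.8843) (6.4013, 0) (34, 0) (34, 11.3856)]  |A|=285.6932
5. canonical 5-gon: [(25.7617, 12.8235) (16.209, 12.8843) (6.4013, 0) (34, 0) (34, 11.3856)]
6. shoelace: 285.6932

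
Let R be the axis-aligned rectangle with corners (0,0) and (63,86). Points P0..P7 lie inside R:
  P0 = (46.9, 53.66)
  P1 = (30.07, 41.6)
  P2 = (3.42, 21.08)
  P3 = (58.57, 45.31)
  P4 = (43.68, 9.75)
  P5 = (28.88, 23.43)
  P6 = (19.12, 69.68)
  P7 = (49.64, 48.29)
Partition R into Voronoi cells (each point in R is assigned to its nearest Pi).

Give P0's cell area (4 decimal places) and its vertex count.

Area of P0's cell: 835.9493 (6 vertices)

1. box [0,63]×[0,86]: [(0, 0) (63, 0) (63, 86) (0, 86)]
2. ⊥bis P0·P1 via (38.485,47.63): [(63, 13.4188) (63, 86) (10.9899, 86)]  |A|=1887.4778
3. ⊥bis P0·P2 via (25.16,37.37): [(63, 13.4188) (63, 86) (10.9899, 86)]  |A|=1887.4778
4. ⊥bis P0·P3 via (52.735,49.485): [(44.9512, 38.6063) (63, 63.8314) (63, 86) (10.9899, 86)]  |A|=1432.5335
5. ⊥bis P0·P4 via (45.29,31.705): [(44.9512, 38.6063) (63, 63.8314) (63, 86) (10.9899, 86)]  |A|=1432.5335
6. ⊥bis P0·P5 via (37.89,38.545): [(44.9512, 38.6063) (63, 63.8314) (63, 86) (10.9899, 86)]  |A|=1432.5335
7. ⊥bis P0·P6 via (33.01,61.67): [(30.9652, 58.1241) (44.9512, 38.6063) (63, 63.8314) (63, 86) (47.0405, 86)]  |A|=930.0625
8. ⊥bis P0·P7 via (48.27,50.975): [(30.9652, 58.1241) (39.3496, 46.4234) (56.9816, 55.42) (63, 63.8314) (63, 86) (47.0405, 86)]  |A|=835.9493
9. canonical 6-gon: [(30.9652, 58.1241) (39.3496, 46.4234) (56.9816, 55.42) (63, 63.8314) (63, 86) (47.0405, 86)]
10. shoelace: 835.9493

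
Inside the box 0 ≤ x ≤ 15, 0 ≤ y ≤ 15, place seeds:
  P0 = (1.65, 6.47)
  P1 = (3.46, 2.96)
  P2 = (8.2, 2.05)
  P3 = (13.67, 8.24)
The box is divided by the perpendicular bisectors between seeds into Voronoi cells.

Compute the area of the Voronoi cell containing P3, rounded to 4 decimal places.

Area of P3's cell: 79.1614

1. box [0,15]×[0,15]: [(0, 0) (15, 0) (15, 15) (0, 15)]
2. ⊥bis P3·P0 via (7.66,7.355): [(8.7431, 0) (15, 0) (15, 15) (6.5342, 15)]  |A|=110.4203
3. ⊥bis P3·P1 via (8.565,5.6): [(7.661, 7.348) (11.461, 0) (15, 0) (15, 15) (6.5342, 15)]  |A|=100.4346
4. ⊥bis P3·P2 via (10.935,5.145): [(7.5442, 8.1414) (15, 1.5528) (15, 15) (6.5342, 15)]  |A|=79.1614
5. canonical 4-gon: [(7.5442, 8.1414) (15, 1.5528) (15, 15) (6.5342, 15)]
6. shoelace: 79.1614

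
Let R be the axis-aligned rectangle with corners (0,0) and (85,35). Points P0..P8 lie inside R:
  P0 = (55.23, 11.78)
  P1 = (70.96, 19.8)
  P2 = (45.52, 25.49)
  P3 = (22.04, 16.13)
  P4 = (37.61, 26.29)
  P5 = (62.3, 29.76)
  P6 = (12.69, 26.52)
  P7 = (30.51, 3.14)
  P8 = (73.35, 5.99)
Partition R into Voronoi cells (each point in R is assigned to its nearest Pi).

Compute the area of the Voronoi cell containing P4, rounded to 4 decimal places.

1. box [0,85]×[0,35]: [(0, 0) (85, 0) (85, 35) (0, 35)]
2. ⊥bis P4·P0 via (46.42,19.035): [(0, 0) (30.7448, 0) (59.5671, 35) (0, 35)]  |A|=1580.4577
3. ⊥bis P4·P1 via (54.285,23.045): [(0, 0) (30.7448, 0) (55.6969, 30.3003) (56.6115, 35) (0, 35)]  |A|=1573.5123
4. ⊥bis P4·P2 via (41.565,25.89): [(0, 0) (30.7448, 0) (40.0949, 11.3542) (42.4864, 35) (0, 35)]  |A|=1378.5136
5. ⊥bis P4·P3 via (29.825,21.21): [(37.9533, 8.7536) (40.0949, 11.3542) (42.4864, 35) (20.8265, 35)]  |A|=306.4571
6. ⊥bis P4·P5 via (49.955,28.025): [(37.9533, 8.7536) (40.0949, 11.3542) (42.4864, 35) (20.8265, 35)]  |A|=306.4571
7. ⊥bis P4·P6 via (25.15,26.405): [(25.1679, 28.3469) (37.9533, 8.7536) (40.0949, 11.3542) (42.4864, 35) (25.2293, 35)]  |A|=291.8109
8. ⊥bis P4·P7 via (34.06,14.715): [(25.1679, 28.3469) (34.064, 14.7138) (40.243, 12.8187) (42.4864, 35) (25.2293, 35)]  |A|=275.7066
9. ⊥bis P4·P8 via (55.48,16.14): [(25.1679, 28.3469) (34.064, 14.7138) (40.243, 12.8187) (42.4864, 35) (25.2293, 35)]  |A|=275.7066
10. canonical 5-gon: [(25.1679, 28.3469) (34.064, 14.7138) (40.243, 12.8187) (42.4864, 35) (25.2293, 35)]
11. shoelace: 275.7066

Area of P4's cell: 275.7066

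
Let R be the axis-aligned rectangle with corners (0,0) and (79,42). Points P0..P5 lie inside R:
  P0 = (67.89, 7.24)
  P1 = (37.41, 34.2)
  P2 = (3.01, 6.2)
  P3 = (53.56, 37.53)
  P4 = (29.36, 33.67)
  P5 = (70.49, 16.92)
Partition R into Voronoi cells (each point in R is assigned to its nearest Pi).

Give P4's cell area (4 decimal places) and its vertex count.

1. box [0,79]×[0,42]: [(0, 0) (79, 0) (79, 42) (0, 42)]
2. ⊥bis P4·P0 via (48.625,20.455): [(0, 0) (34.5937, 0) (63.404, 42) (0, 42)]  |A|=2057.9516
3. ⊥bis P4·P1 via (33.385,33.935): [(0, 0) (34.5937, 0) (35.5294, 1.3641) (32.854, 42) (0, 42)]  |A|=1437.2386
4. ⊥bis P4·P2 via (16.185,19.935): [(0, 35.4601) (35.5284, 1.3803) (32.854, 42) (0, 42)]  |A|=783.4357
5. ⊥bis P4·P3 via (41.46,35.6): [(0, 35.4601) (35.5284, 1.3803) (32.854, 42) (0, 42)]  |A|=783.4357
6. ⊥bis P4·P5 via (49.925,25.295): [(0, 35.4601) (35.5284, 1.3803) (32.854, 42) (0, 42)]  |A|=783.4357
7. canonical 4-gon: [(0, 35.4601) (35.5284, 1.3803) (32.854, 42) (0, 42)]
8. shoelace: 783.4357

Area of P4's cell: 783.4357 (4 vertices)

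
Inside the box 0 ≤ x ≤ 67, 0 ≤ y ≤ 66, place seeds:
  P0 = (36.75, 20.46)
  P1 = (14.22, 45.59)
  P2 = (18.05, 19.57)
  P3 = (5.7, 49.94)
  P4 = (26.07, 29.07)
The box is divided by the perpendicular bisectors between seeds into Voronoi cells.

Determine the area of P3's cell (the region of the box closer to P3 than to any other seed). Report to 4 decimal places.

Area of P3's cell: 362.7575

1. box [0,67]×[0,66]: [(0, 0) (67, 0) (67, 66) (0, 66)]
2. ⊥bis P3·P0 via (21.225,35.2): [(0, 12.8446) (50.4676, 66) (0, 66)]  |A|=1341.313
3. ⊥bis P3·P1 via (9.96,47.765): [(0, 28.2571) (19.2701, 66) (0, 66)]  |A|=363.6548
4. ⊥bis P3·P2 via (11.875,34.755): [(0, 29.926) (1.0753, 30.3633) (19.2701, 66) (0, 66)]  |A|=362.7575
5. ⊥bis P3·P4 via (15.885,39.505): [(0, 29.926) (1.0753, 30.3633) (19.2701, 66) (0, 66)]  |A|=362.7575
6. canonical 4-gon: [(0, 29.926) (1.0753, 30.3633) (19.2701, 66) (0, 66)]
7. shoelace: 362.7575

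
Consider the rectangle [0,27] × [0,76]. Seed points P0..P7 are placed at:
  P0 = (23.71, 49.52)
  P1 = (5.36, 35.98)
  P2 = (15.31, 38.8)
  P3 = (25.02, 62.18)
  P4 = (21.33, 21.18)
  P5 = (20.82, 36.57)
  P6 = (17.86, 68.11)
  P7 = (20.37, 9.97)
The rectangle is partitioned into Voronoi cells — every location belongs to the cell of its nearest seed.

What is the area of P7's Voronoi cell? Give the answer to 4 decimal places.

1. box [0,27]×[0,76]: [(0, 0) (27, 0) (27, 76) (0, 76)]
2. ⊥bis P7·P0 via (22.04,29.745): [(0, 31.6063) (0, 0) (27, 0) (27, 29.3261)]  |A|=822.5875
3. ⊥bis P7·P1 via (12.865,22.975): [(24.27, 29.5567) (0, 15.5508) (0, 0) (27, 0) (27, 29.3261)]  |A|=627.754
4. ⊥bis P7·P2 via (17.84,24.385): [(14.2018, 23.7465) (0, 15.5508) (0, 0) (27, 0) (27, 25.9927)]  |A|=597.3315
5. ⊥bis P7·P3 via (22.695,36.075): [(14.2018, 23.7465) (0, 15.5508) (0, 0) (27, 0) (27, 25.9927)]  |A|=597.3315
6. ⊥bis P7·P4 via (20.85,15.575): [(2.7308, 17.1267) (0, 15.5508) (0, 0) (27, 0) (27, 15.0483)]  |A|=435.0488
7. ⊥bis P7·P5 via (20.595,23.27): [(2.7308, 17.1267) (0, 15.5508) (0, 0) (27, 0) (27, 15.0483)]  |A|=435.0488
8. ⊥bis P7·P6 via (19.115,39.04): [(2.7308, 17.1267) (0, 15.5508) (0, 0) (27, 0) (27, 15.0483)]  |A|=435.0488
9. canonical 5-gon: [(2.7308, 17.1267) (0, 15.5508) (0, 0) (27, 0) (27, 15.0483)]
10. shoelace: 435.0488

Area of P7's cell: 435.0488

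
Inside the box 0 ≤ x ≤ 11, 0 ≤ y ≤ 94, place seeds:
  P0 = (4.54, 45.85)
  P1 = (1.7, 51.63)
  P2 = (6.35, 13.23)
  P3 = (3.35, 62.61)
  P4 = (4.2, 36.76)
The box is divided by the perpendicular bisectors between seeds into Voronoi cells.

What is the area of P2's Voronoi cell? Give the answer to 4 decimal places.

Area of P2's cell: 275.1711

1. box [0,11]×[0,94]: [(0, 0) (11, 0) (11, 94) (0, 94)]
2. ⊥bis P2·P0 via (5.445,29.54): [(0, 29.2379) (0, 0) (11, 0) (11, 29.8482)]  |A|=324.9736
3. ⊥bis P2·P1 via (4.025,32.43): [(0, 29.2379) (0, 0) (11, 0) (11, 29.8482)]  |A|=324.9736
4. ⊥bis P2·P3 via (4.85,37.92): [(0, 29.2379) (0, 0) (11, 0) (11, 29.8482)]  |A|=324.9736
5. ⊥bis P2·P4 via (5.275,24.995): [(0, 24.513) (0, 0) (11, 0) (11, 25.5181)]  |A|=275.1711
6. canonical 4-gon: [(0, 24.513) (0, 0) (11, 0) (11, 25.5181)]
7. shoelace: 275.1711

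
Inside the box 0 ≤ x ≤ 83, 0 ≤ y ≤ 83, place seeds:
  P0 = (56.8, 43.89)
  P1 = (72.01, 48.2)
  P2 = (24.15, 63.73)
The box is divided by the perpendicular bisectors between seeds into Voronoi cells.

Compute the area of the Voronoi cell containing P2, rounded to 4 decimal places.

Area of P2's cell: 2735.2979

1. box [0,83]×[0,83]: [(0, 0) (83, 0) (83, 83) (0, 83)]
2. ⊥bis P2·P0 via (40.475,53.81): [(0, 0) (7.777, 0) (58.2125, 83) (0, 83)]  |A|=2738.5636
3. ⊥bis P2·P1 via (48.08,55.965): [(0, 0) (7.777, 0) (55.2941, 78.1973) (56.8525, 83) (0, 83)]  |A|=2735.2979
4. canonical 5-gon: [(0, 0) (7.777, 0) (55.2941, 78.1973) (56.8525, 83) (0, 83)]
5. shoelace: 2735.2979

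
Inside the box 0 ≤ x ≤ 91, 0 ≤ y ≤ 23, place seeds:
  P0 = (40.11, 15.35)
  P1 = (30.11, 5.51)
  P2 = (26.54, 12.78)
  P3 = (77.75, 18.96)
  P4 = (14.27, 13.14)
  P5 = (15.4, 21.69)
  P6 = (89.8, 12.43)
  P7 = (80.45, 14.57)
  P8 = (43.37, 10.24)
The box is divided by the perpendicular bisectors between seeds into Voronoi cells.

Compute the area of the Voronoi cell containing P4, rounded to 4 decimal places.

1. box [0,91]×[0,23]: [(0, 0) (91, 0) (91, 23) (0, 23)]
2. ⊥bis P4·P0 via (27.19,14.245): [(0, 0) (28.4083, 0) (26.4412, 23) (0, 23)]  |A|=630.7697
3. ⊥bis P4·P1 via (22.19,9.325): [(0, 0) (17.6982, 0) (26.7934, 18.8818) (26.4412, 23) (0, 23)]  |A|=529.6567
4. ⊥bis P4·P2 via (20.405,12.96): [(0, 0) (17.6982, 0) (20.1757, 5.1432) (20.6996, 23) (0, 23)]  |A|=462.3469
5. ⊥bis P4·P3 via (46.01,16.05): [(0, 0) (17.6982, 0) (20.1757, 5.1432) (20.6996, 23) (0, 23)]  |A|=462.3469
6. ⊥bis P4·P5 via (14.835,17.415): [(0, 19.3756) (0, 0) (17.6982, 0) (20.1757, 5.1432) (20.5137, 16.6645)]  |A|=359.6012
7. ⊥bis P4·P6 via (52.035,12.785): [(0, 19.3756) (0, 0) (17.6982, 0) (20.1757, 5.1432) (20.5137, 16.6645)]  |A|=359.6012
8. ⊥bis P4·P7 via (47.36,13.855): [(0, 19.3756) (0, 0) (17.6982, 0) (20.1757, 5.1432) (20.5137, 16.6645)]  |A|=359.6012
9. ⊥bis P4·P8 via (28.82,11.69): [(0, 19.3756) (0, 0) (17.6982, 0) (20.1757, 5.1432) (20.5137, 16.6645)]  |A|=359.6012
10. canonical 5-gon: [(0, 19.3756) (0, 0) (17.6982, 0) (20.1757, 5.1432) (20.5137, 16.6645)]
11. shoelace: 359.6012

Area of P4's cell: 359.6012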